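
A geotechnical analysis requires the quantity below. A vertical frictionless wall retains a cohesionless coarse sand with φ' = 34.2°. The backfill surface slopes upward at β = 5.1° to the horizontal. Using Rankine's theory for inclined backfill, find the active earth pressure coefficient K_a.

0.283

K_a = cos β · (cos β − √(cos²β − cos²φ)) / (cos β + √(cos²β − cos²φ)).
cos β = 0.9960, cos φ = 0.8271, √(cos²β − cos²φ) = 0.5550.
K_a = 0.9960 × (0.9960 − 0.5550)/(0.9960 + 0.5550) = 0.2832.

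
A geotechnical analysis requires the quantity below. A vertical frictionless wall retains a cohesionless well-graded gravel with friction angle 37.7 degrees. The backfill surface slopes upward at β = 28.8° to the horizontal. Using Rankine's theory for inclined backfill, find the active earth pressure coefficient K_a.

0.349

K_a = cos β · (cos β − √(cos²β − cos²φ)) / (cos β + √(cos²β − cos²φ)).
cos β = 0.8763, cos φ = 0.7912, √(cos²β − cos²φ) = 0.3767.
K_a = 0.8763 × (0.8763 − 0.3767)/(0.8763 + 0.3767) = 0.3494.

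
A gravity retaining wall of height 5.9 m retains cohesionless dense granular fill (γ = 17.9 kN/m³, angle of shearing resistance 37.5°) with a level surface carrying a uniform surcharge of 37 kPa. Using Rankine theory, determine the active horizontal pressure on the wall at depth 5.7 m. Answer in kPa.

33.8 kPa

K_a = (1 − sin φ)/(1 + sin φ) = 0.2432.
σ_v = γz + q = 17.9 × 5.7 + 37 = 139.0 kPa.
σ_h = K_a σ_v = 0.2432 × 139.0 = 33.81 kPa.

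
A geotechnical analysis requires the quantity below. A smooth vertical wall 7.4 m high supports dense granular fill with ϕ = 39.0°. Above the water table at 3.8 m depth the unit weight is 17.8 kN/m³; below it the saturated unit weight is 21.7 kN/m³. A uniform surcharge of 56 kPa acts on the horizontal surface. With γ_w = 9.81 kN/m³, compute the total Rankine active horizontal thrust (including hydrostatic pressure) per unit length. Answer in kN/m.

K_a = tan²(45° − φ/2) = 0.2275.
γ' = 21.7 − 9.81 = 11.89 kN/m³. h₂ = H − d_w = 3.6 m.
σ'_h: at surface K_a·q = 12.74; at WT K_a(q+γd_w) = 28.13; at base K_a(q+γd_w+γ'h₂) = 37.87 kPa.
P₁ = ½(12.74+28.13)×3.8 = 77.65; P₂ = ½(28.13+37.87)×3.6 = 118.8; P_w = ½γ_w h₂² = 63.57.
Total = 77.65+118.8+63.57 = 260.0 kN/m.

260 kN/m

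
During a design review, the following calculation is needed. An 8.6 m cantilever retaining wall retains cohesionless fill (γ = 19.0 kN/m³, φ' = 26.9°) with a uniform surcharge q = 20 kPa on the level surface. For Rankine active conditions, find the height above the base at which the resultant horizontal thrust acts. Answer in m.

K_a = 0.3770.
Triangular part P₁ = ½K_aγH² = 264.9 at H/3 = 2.867 m; rectangular part P₂ = K_a q H = 64.84 at H/2 = 4.300 m.
ȳ = (P₁·2.867 + P₂·4.300)/(P₁+P₂) = 3.149 m.

3.15 m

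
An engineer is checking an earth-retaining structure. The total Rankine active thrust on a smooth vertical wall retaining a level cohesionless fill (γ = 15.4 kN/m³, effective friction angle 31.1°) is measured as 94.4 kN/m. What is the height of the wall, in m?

K_a = 0.3188. P_a = ½ K_a γ H² ⇒ H = √(2P_a/(K_a γ)).
H = √(2×94.4/(0.3188×15.4)) = 6.201 m.

6.20 m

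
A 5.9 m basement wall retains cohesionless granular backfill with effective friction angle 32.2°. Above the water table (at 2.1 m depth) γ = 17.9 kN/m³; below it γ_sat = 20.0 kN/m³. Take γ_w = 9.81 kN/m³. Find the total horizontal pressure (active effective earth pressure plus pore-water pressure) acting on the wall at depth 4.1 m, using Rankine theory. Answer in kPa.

K_a = (1 − sin φ)/(1 + sin φ) = 0.3047.
γ' = 20.0 − 9.81 = 10.19 kN/m³.
Effective vertical stress at 4.1 m: σ'_v = 17.9×2.1 + 10.19×2.00 = 57.97 kPa.
σ'_h = K_a σ'_v = 0.3047 × 57.97 = 17.67 kPa; u = γ_w × 2.00 = 19.62 kPa.
Total σ_h = 17.67 + 19.62 = 37.29 kPa.

37.3 kPa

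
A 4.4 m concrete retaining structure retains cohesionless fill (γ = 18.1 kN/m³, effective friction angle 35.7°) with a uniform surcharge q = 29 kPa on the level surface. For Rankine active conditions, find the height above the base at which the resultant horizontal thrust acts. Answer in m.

K_a = 0.2630.
Triangular part P₁ = ½K_aγH² = 46.08 at H/3 = 1.467 m; rectangular part P₂ = K_a q H = 33.56 at H/2 = 2.200 m.
ȳ = (P₁·1.467 + P₂·2.200)/(P₁+P₂) = 1.776 m.

1.78 m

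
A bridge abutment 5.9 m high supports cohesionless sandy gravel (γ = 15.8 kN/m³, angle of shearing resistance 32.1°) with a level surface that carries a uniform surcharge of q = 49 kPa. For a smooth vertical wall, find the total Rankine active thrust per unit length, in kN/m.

173 kN/m

K_a = tan²(45° − φ/2) = 0.3060.
Soil triangle: ½ K_a γ H² = 0.5×0.3060×15.8×5.9² = 84.15 kN/m.
Surcharge rectangle: K_a q H = 0.3060×49×5.9 = 88.46 kN/m.
Total = 84.15 + 88.46 = 172.6 kN/m.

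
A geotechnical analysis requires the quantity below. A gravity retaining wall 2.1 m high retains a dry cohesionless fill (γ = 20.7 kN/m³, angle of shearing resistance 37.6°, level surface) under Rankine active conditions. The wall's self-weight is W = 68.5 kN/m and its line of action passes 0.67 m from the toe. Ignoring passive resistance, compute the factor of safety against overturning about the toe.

K_a = tan²(45° − 37.6°/2) = 0.2421.
P_a = ½K_aγH² = 0.5×0.2421×20.7×2.1² = 11.05 kN/m, acting at H/3 = 0.7000 m above the base.
Overturning moment M_o = P_a × H/3 = 11.05 × 0.7000 = 7.736.
Resisting moment M_r = W × 0.67 = 68.5 × 0.67 = 45.90.
FS_overturning = M_r/M_o = 45.90/7.736 = 5.933.

5.93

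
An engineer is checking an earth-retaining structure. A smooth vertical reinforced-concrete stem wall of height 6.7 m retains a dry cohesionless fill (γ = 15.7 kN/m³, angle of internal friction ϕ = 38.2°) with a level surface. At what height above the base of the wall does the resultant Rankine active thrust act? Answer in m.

2.23 m

K_a = 0.2358.
The pressure distribution is triangular, so the resultant acts at H/3 above the base = 6.7/3 = 2.233 m.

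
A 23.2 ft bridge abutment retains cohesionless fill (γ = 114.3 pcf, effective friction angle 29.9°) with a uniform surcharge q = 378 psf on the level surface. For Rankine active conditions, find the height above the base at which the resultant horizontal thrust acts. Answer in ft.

K_a = 0.3347.
Triangular part P₁ = ½K_aγH² = 10290 at H/3 = 7.733 ft; rectangular part P₂ = K_a q H = 2935 at H/2 = 11.60 ft.
ȳ = (P₁·7.733 + P₂·11.60)/(P₁+P₂) = 8.591 ft.

8.59 ft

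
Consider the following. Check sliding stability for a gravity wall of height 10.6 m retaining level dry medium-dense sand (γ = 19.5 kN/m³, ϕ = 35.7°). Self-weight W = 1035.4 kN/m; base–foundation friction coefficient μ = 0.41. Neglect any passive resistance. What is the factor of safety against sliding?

1.47

K_a = tan²(45° − 35.7°/2) = 0.2630.
P_a = ½K_aγH² = 0.5×0.2630×19.5×10.6² = 288.1 kN/m, acting at H/3 = 3.533 m above the base.
FS_sliding = μW / P_a = 0.41×1035.4 / 288.1 = 1.473.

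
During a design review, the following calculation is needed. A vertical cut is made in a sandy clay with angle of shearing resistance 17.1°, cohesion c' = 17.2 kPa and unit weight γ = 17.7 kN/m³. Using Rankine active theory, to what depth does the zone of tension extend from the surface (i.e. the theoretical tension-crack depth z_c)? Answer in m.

K_a = tan²(45° − 17.1°/2) = 0.5455; √K_a = 0.7386.
The active pressure is zero where K_a γ z = 2c√K_a, so z_c = 2c/(γ√K_a) = 2×17.2/(17.7×0.7386) = 2.631 m.

2.63 m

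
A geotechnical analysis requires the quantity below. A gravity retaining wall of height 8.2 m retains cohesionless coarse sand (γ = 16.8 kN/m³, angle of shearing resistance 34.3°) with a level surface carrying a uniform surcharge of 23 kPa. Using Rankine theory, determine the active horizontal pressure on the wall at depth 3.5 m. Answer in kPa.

K_a = (1 − sin φ)/(1 + sin φ) = 0.2792.
σ_v = γz + q = 16.8 × 3.5 + 23 = 81.80 kPa.
σ_h = K_a σ_v = 0.2792 × 81.80 = 22.84 kPa.

22.8 kPa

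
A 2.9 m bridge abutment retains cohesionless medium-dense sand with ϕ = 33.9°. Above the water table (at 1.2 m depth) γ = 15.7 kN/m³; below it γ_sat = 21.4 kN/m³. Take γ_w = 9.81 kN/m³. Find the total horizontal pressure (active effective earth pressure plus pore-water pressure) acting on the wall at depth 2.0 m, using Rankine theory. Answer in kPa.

K_a = (1 − sin φ)/(1 + sin φ) = 0.2839.
γ' = 21.4 − 9.81 = 11.59 kN/m³.
Effective vertical stress at 2.0 m: σ'_v = 15.7×1.2 + 11.59×0.800 = 28.11 kPa.
σ'_h = K_a σ'_v = 0.2839 × 28.11 = 7.981 kPa; u = γ_w × 0.800 = 7.848 kPa.
Total σ_h = 7.981 + 7.848 = 15.83 kPa.

15.8 kPa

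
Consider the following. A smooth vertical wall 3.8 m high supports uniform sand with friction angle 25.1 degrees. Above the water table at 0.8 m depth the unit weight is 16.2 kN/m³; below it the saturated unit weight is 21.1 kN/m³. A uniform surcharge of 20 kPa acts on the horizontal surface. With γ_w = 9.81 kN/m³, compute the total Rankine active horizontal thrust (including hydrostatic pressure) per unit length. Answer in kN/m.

113 kN/m

K_a = tan²(45° − φ/2) = 0.4043.
γ' = 21.1 − 9.81 = 11.29 kN/m³. h₂ = H − d_w = 3.0 m.
σ'_h: at surface K_a·q = 8.086; at WT K_a(q+γd_w) = 13.33; at base K_a(q+γd_w+γ'h₂) = 27.02 kPa.
P₁ = ½(8.086+13.33)×0.8 = 8.565; P₂ = ½(13.33+27.02)×3.0 = 60.52; P_w = ½γ_w h₂² = 44.14.
Total = 8.565+60.52+44.14 = 113.2 kN/m.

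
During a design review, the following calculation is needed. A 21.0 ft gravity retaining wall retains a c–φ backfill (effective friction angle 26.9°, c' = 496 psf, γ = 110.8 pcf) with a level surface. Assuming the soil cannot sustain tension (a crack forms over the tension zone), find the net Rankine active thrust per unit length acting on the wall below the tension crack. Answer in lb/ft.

860 lb/ft

K_a = 0.3770; √K_a = 0.6140.
Tension-crack depth z_c = 2c/(γ√K_a) = 2×496/(110.8×0.6140) = 14.58 ft.
σ_a at base = K_a γ H − 2c√K_a = 0.3770×110.8×21.0 − 2×496×0.6140 = 268.1 psf.
P_a = ½ × 268.1 × (H − z_c) = 0.5×268.1×6.418 = 860.4 lb/ft.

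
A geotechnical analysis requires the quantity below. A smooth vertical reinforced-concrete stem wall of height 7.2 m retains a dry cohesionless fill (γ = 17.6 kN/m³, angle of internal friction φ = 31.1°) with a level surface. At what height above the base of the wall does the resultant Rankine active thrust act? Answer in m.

2.40 m

K_a = 0.3188.
The pressure distribution is triangular, so the resultant acts at H/3 above the base = 7.2/3 = 2.400 m.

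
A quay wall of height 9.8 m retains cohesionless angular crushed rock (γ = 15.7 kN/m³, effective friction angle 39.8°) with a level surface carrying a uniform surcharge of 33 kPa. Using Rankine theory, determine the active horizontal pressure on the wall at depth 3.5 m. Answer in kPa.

K_a = (1 − sin φ)/(1 + sin φ) = 0.2194.
σ_v = γz + q = 15.7 × 3.5 + 33 = 87.95 kPa.
σ_h = K_a σ_v = 0.2194 × 87.95 = 19.30 kPa.

19.3 kPa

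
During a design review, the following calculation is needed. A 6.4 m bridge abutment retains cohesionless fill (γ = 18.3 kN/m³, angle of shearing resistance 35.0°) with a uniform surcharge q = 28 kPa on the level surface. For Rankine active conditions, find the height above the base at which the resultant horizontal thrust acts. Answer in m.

2.48 m

K_a = 0.2710.
Triangular part P₁ = ½K_aγH² = 101.6 at H/3 = 2.133 m; rectangular part P₂ = K_a q H = 48.56 at H/2 = 3.200 m.
ȳ = (P₁·2.133 + P₂·3.200)/(P₁+P₂) = 2.478 m.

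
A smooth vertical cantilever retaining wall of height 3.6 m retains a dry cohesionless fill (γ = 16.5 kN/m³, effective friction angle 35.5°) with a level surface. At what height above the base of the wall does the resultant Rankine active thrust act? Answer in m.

K_a = 0.2653.
The pressure distribution is triangular, so the resultant acts at H/3 above the base = 3.6/3 = 1.200 m.

1.20 m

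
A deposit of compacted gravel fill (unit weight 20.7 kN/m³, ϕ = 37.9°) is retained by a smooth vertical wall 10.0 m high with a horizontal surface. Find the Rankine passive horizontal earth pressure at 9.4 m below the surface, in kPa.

K_p = (1 + sin φ)/(1 − sin φ) = 4.185.
σ_h = K_p γ z = 4.185 × 20.7 × 9.4 = 814.4 kPa.

814 kPa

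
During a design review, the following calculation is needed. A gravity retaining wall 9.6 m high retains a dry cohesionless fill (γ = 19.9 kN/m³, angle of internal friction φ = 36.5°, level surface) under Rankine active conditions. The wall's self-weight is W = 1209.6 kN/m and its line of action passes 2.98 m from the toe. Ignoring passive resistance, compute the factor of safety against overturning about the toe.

4.84

K_a = tan²(45° − 36.5°/2) = 0.2541.
P_a = ½K_aγH² = 0.5×0.2541×19.9×9.6² = 233.0 kN/m, acting at H/3 = 3.200 m above the base.
Overturning moment M_o = P_a × H/3 = 233.0 × 3.200 = 745.5.
Resisting moment M_r = W × 2.98 = 1209.6 × 2.98 = 3605.
FS_overturning = M_r/M_o = 3605/745.5 = 4.835.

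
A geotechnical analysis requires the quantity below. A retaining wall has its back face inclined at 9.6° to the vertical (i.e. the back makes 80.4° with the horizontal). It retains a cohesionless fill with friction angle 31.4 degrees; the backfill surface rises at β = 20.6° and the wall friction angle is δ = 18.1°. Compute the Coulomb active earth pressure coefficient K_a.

K_a = sin²(α+φ) / [sin²α · sin(α−δ) · (1 + √{sin(φ+δ)sin(φ−β) / (sin(α−δ)sin(α+β))})²].
With α = 80.4°, φ = 31.4°, δ = 18.1°, β = 20.6°: K_a = 0.5074.

0.507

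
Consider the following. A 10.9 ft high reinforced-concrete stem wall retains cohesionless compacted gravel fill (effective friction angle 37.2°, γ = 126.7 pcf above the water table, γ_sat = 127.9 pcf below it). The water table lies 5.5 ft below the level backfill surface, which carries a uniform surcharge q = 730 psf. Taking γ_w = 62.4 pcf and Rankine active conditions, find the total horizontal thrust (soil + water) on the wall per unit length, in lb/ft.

4510 lb/ft

K_a = tan²(45° − φ/2) = 0.2464.
γ' = 127.9 − 62.4 = 65.50 pcf. h₂ = H − d_w = 5.4 ft.
σ'_h: at surface K_a·q = 179.9; at WT K_a(q+γd_w) = 351.6; at base K_a(q+γd_w+γ'h₂) = 438.8 psf.
P₁ = ½(179.9+351.6)×5.5 = 1462; P₂ = ½(351.6+438.8)×5.4 = 2134; P_w = ½γ_w h₂² = 909.8.
Total = 1462+2134+909.8 = 4505 lb/ft.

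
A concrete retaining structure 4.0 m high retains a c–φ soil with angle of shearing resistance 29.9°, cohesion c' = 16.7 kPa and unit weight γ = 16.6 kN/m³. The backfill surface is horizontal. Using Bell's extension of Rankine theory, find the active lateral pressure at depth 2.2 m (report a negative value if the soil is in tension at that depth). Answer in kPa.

-7.10 kPa

K_a = (1 − sin φ)/(1 + sin φ) = 0.3347.
σ_a = K_a γ z − 2c√K_a = 0.3347×16.6×2.2 − 2×16.7×0.5785 = -7.100 kPa.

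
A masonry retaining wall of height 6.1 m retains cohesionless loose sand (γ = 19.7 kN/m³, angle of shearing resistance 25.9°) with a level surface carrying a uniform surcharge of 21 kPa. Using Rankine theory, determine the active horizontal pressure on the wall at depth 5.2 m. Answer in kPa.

48.4 kPa

K_a = (1 − sin φ)/(1 + sin φ) = 0.3920.
σ_v = γz + q = 19.7 × 5.2 + 21 = 123.4 kPa.
σ_h = K_a σ_v = 0.3920 × 123.4 = 48.39 kPa.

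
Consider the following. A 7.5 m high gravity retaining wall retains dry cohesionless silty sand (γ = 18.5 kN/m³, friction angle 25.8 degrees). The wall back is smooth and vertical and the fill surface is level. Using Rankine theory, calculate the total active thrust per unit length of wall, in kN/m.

205 kN/m

K_a = tan²(45° − φ/2) = 0.3935.
P_a = ½ K_a γ H² = 0.5 × 0.3935 × 18.5 × 7.5² = 204.7 kN/m.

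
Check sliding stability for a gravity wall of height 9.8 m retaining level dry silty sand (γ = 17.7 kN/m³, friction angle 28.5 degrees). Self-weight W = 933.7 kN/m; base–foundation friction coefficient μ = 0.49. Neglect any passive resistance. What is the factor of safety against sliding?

1.52

K_a = tan²(45° − 28.5°/2) = 0.3540.
P_a = ½K_aγH² = 0.5×0.3540×17.7×9.8² = 300.8 kN/m, acting at H/3 = 3.267 m above the base.
FS_sliding = μW / P_a = 0.49×933.7 / 300.8 = 1.521.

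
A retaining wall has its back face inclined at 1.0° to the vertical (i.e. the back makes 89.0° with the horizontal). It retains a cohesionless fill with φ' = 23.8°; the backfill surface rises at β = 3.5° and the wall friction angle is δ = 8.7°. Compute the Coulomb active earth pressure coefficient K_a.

K_a = sin²(α+φ) / [sin²α · sin(α−δ) · (1 + √{sin(φ+δ)sin(φ−β) / (sin(α−δ)sin(α+β))})²].
With α = 89.0°, φ = 23.8°, δ = 8.7°, β = 3.5°: K_a = 0.4188.

0.419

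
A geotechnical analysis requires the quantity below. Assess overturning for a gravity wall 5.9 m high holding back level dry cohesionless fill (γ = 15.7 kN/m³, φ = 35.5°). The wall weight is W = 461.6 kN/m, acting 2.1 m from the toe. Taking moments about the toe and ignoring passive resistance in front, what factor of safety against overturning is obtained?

K_a = tan²(45° − 35.5°/2) = 0.2653.
P_a = ½K_aγH² = 0.5×0.2653×15.7×5.9² = 72.48 kN/m, acting at H/3 = 1.967 m above the base.
Overturning moment M_o = P_a × H/3 = 72.48 × 1.967 = 142.6.
Resisting moment M_r = W × 2.1 = 461.6 × 2.1 = 969.4.
FS_overturning = M_r/M_o = 969.4/142.6 = 6.800.

6.80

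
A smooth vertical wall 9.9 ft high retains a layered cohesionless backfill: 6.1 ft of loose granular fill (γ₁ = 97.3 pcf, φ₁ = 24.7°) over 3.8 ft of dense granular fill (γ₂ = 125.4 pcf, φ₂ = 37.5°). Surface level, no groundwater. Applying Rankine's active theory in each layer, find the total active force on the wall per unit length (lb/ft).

1510 lb/ft

K_a1 = tan²(45°−24.7°/2) = 0.4106; K_a2 = tan²(45°−37.5°/2) = 0.2432.
Layer 1: σ at base = K_a1 γ₁ h₁ = 243.7 psf; P₁ = ½×243.7×6.1 = 743.2.
Layer 2: σ_v at top = γ₁h₁ = 593.5; σ_h top = K_a2×593.5 = 144.3; σ_h base = K_a2×(593.5+125.4×3.8) = 260.2.
P₂ = ½(144.3+260.2)×3.8 = 768.7. Total P_a = 743.2+768.7 = 1512 lb/ft.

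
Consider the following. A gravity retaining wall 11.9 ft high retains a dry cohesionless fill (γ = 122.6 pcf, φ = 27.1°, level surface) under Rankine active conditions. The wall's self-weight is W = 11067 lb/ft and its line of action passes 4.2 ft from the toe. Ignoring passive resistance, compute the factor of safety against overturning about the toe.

3.61

K_a = tan²(45° − 27.1°/2) = 0.3741.
P_a = ½K_aγH² = 0.5×0.3741×122.6×11.9² = 3247 lb/ft, acting at H/3 = 3.967 ft above the base.
Overturning moment M_o = P_a × H/3 = 3247 × 3.967 = 12880.
Resisting moment M_r = W × 4.2 = 11067 × 4.2 = 46480.
FS_overturning = M_r/M_o = 46480/12880 = 3.609.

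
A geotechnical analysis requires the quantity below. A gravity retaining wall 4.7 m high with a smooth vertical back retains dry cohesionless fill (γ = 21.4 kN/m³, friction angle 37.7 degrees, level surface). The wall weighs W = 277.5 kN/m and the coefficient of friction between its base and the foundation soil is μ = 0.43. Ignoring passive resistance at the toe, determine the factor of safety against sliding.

K_a = tan²(45° − 37.7°/2) = 0.2411.
P_a = ½K_aγH² = 0.5×0.2411×21.4×4.7² = 56.98 kN/m, acting at H/3 = 1.567 m above the base.
FS_sliding = μW / P_a = 0.43×277.5 / 56.98 = 2.094.

2.09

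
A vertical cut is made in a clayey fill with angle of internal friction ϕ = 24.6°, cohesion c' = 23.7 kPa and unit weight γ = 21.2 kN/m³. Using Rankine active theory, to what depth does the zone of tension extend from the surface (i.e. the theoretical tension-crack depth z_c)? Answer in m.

K_a = tan²(45° − 24.6°/2) = 0.4121; √K_a = 0.6420.
The active pressure is zero where K_a γ z = 2c√K_a, so z_c = 2c/(γ√K_a) = 2×23.7/(21.2×0.6420) = 3.483 m.

3.48 m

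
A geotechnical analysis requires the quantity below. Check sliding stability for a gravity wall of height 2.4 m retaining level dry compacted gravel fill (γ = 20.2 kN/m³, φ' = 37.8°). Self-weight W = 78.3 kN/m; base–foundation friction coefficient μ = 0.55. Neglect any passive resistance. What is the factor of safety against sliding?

3.08

K_a = tan²(45° − 37.8°/2) = 0.2400.
P_a = ½K_aγH² = 0.5×0.2400×20.2×2.4² = 13.96 kN/m, acting at H/3 = 0.8000 m above the base.
FS_sliding = μW / P_a = 0.55×78.3 / 13.96 = 3.084.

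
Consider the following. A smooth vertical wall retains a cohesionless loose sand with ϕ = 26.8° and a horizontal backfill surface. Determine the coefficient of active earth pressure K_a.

K_a = (1 − sin φ)/(1 + sin φ) = (1 − sin 26.8°)/(1 + sin 26.8°) = 0.3785.

0.378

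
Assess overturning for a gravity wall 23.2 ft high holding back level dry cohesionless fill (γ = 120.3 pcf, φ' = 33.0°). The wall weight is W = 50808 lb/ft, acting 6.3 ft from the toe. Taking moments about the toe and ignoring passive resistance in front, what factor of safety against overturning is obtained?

K_a = tan²(45° − 33.0°/2) = 0.2948.
P_a = ½K_aγH² = 0.5×0.2948×120.3×23.2² = 9544 lb/ft, acting at H/3 = 7.733 ft above the base.
Overturning moment M_o = P_a × H/3 = 9544 × 7.733 = 73810.
Resisting moment M_r = W × 6.3 = 50808 × 6.3 = 320100.
FS_overturning = M_r/M_o = 320100/73810 = 4.337.

4.34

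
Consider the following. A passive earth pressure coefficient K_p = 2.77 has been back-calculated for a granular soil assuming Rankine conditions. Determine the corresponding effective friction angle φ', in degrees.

K_p = (1+sin φ)/(1−sin φ) ⇒ sin φ = (K_p − 1)/(K_p + 1) = 0.4695.
φ = arcsin(0.4695) = 28.00°.

28.0°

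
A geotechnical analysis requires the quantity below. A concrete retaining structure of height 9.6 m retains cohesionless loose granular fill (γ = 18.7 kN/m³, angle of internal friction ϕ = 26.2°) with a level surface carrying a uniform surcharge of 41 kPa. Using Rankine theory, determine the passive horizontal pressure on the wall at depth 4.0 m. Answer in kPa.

K_p = (1 + sin φ)/(1 − sin φ) = 2.581.
σ_v = γz + q = 18.7 × 4.0 + 41 = 115.8 kPa.
σ_h = K_p σ_v = 2.581 × 115.8 = 298.9 kPa.

299 kPa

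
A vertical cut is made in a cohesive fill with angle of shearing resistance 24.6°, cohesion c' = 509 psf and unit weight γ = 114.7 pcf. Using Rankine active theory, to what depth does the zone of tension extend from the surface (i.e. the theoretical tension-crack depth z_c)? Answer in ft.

K_a = tan²(45° − 24.6°/2) = 0.4121; √K_a = 0.6420.
The active pressure is zero where K_a γ z = 2c√K_a, so z_c = 2c/(γ√K_a) = 2×509/(114.7×0.6420) = 13.82 ft.

13.8 ft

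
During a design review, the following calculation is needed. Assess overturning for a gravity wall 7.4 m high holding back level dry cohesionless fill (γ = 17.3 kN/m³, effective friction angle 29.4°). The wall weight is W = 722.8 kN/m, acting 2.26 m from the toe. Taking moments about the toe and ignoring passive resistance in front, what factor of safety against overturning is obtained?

4.09

K_a = tan²(45° − 29.4°/2) = 0.3415.
P_a = ½K_aγH² = 0.5×0.3415×17.3×7.4² = 161.7 kN/m, acting at H/3 = 2.467 m above the base.
Overturning moment M_o = P_a × H/3 = 161.7 × 2.467 = 399.0.
Resisting moment M_r = W × 2.26 = 722.8 × 2.26 = 1634.
FS_overturning = M_r/M_o = 1634/399.0 = 4.094.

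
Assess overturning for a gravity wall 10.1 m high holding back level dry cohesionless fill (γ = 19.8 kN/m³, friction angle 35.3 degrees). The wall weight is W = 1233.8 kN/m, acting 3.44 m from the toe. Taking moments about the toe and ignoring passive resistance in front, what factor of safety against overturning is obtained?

K_a = tan²(45° − 35.3°/2) = 0.2675.
P_a = ½K_aγH² = 0.5×0.2675×19.8×10.1² = 270.2 kN/m, acting at H/3 = 3.367 m above the base.
Overturning moment M_o = P_a × H/3 = 270.2 × 3.367 = 909.6.
Resisting moment M_r = W × 3.44 = 1233.8 × 3.44 = 4244.
FS_overturning = M_r/M_o = 4244/909.6 = 4.666.

4.67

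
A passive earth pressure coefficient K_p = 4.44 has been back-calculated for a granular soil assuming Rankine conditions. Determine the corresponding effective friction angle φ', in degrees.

K_p = (1+sin φ)/(1−sin φ) ⇒ sin φ = (K_p − 1)/(K_p + 1) = 0.6324.
φ = arcsin(0.6324) = 39.22°.

39.2°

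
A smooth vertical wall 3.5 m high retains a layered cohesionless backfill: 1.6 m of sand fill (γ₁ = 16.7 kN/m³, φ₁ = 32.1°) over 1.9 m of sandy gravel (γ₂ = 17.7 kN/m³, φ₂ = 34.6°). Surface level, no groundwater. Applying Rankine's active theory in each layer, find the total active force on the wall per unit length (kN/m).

29.3 kN/m

K_a1 = tan²(45°−32.1°/2) = 0.3060; K_a2 = tan²(45°−34.6°/2) = 0.2756.
Layer 1: σ at base = K_a1 γ₁ h₁ = 8.176 kPa; P₁ = ½×8.176×1.6 = 6.541.
Layer 2: σ_v at top = γ₁h₁ = 26.72; σ_h top = K_a2×26.72 = 7.365; σ_h base = K_a2×(26.72+17.7×1.9) = 16.63.
P₂ = ½(7.365+16.63)×1.9 = 22.80. Total P_a = 6.541+22.80 = 29.34 kN/m.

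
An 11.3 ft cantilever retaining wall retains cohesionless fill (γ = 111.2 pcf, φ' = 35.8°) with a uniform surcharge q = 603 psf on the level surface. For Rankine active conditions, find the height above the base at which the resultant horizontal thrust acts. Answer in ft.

K_a = 0.2619.
Triangular part P₁ = ½K_aγH² = 1859 at H/3 = 3.767 ft; rectangular part P₂ = K_a q H = 1784 at H/2 = 5.650 ft.
ȳ = (P₁·3.767 + P₂·5.650)/(P₁+P₂) = 4.689 ft.

4.69 ft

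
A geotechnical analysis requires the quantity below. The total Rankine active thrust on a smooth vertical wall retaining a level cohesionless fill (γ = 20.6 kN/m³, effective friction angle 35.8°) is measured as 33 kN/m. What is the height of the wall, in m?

K_a = 0.2619. P_a = ½ K_a γ H² ⇒ H = √(2P_a/(K_a γ)).
H = √(2×33/(0.2619×20.6)) = 3.498 m.

3.50 m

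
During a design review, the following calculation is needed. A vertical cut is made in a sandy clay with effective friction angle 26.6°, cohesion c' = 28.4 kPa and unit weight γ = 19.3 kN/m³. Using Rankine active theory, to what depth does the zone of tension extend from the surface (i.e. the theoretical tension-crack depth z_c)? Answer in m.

4.77 m

K_a = tan²(45° − 26.6°/2) = 0.3814; √K_a = 0.6176.
The active pressure is zero where K_a γ z = 2c√K_a, so z_c = 2c/(γ√K_a) = 2×28.4/(19.3×0.6176) = 4.765 m.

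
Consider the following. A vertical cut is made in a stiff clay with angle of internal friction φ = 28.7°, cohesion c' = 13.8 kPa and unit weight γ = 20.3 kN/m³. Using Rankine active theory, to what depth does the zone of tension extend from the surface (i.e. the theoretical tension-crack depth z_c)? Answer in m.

K_a = tan²(45° − 28.7°/2) = 0.3511; √K_a = 0.5926.
The active pressure is zero where K_a γ z = 2c√K_a, so z_c = 2c/(γ√K_a) = 2×13.8/(20.3×0.5926) = 2.294 m.

2.29 m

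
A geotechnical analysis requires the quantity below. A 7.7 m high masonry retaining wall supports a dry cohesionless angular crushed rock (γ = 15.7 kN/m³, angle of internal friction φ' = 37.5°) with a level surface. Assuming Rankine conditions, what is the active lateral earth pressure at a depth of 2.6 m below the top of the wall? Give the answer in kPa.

9.93 kPa

K_a = (1 − sin φ)/(1 + sin φ) = 0.2432.
σ_h = K_a γ z = 0.2432 × 15.7 × 2.6 = 9.927 kPa.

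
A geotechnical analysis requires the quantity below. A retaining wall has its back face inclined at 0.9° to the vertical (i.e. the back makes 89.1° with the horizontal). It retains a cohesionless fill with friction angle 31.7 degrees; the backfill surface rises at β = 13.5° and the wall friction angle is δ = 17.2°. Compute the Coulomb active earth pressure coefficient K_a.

K_a = sin²(α+φ) / [sin²α · sin(α−δ) · (1 + √{sin(φ+δ)sin(φ−β) / (sin(α−δ)sin(α+β))})²].
With α = 89.1°, φ = 31.7°, δ = 17.2°, β = 13.5°: K_a = 0.3434.

0.343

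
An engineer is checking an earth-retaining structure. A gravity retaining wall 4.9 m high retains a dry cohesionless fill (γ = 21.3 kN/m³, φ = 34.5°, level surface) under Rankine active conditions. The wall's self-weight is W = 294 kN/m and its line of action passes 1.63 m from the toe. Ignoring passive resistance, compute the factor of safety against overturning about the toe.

K_a = tan²(45° − 34.5°/2) = 0.2768.
P_a = ½K_aγH² = 0.5×0.2768×21.3×4.9² = 70.78 kN/m, acting at H/3 = 1.633 m above the base.
Overturning moment M_o = P_a × H/3 = 70.78 × 1.633 = 115.6.
Resisting moment M_r = W × 1.63 = 294 × 1.63 = 479.2.
FS_overturning = M_r/M_o = 479.2/115.6 = 4.145.

4.15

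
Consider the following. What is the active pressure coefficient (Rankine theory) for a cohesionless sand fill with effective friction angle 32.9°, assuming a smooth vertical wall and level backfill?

0.296

K_a = tan²(45° − φ/2) = tan²(28.55°) = 0.2960.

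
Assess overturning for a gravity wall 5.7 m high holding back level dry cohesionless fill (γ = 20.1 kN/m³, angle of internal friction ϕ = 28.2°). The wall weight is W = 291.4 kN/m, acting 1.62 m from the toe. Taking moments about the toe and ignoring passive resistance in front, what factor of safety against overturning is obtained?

2.12

K_a = tan²(45° − 28.2°/2) = 0.3582.
P_a = ½K_aγH² = 0.5×0.3582×20.1×5.7² = 117.0 kN/m, acting at H/3 = 1.900 m above the base.
Overturning moment M_o = P_a × H/3 = 117.0 × 1.900 = 222.2.
Resisting moment M_r = W × 1.62 = 291.4 × 1.62 = 472.1.
FS_overturning = M_r/M_o = 472.1/222.2 = 2.124.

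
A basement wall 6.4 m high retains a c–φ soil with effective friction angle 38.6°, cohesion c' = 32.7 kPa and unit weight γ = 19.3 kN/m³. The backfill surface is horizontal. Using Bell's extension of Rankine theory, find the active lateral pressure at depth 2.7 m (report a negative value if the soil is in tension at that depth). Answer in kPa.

K_a = (1 − sin φ)/(1 + sin φ) = 0.2316.
σ_a = K_a γ z − 2c√K_a = 0.2316×19.3×2.7 − 2×32.7×0.4813 = -19.41 kPa.

-19.4 kPa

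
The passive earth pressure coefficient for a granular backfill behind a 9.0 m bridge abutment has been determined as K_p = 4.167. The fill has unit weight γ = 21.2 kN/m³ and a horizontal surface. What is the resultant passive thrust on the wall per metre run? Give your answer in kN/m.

P = ½ K_p γ H² = 0.5 × 4.167 × 21.2 × 9.0² = 3578 kN/m.

3580 kN/m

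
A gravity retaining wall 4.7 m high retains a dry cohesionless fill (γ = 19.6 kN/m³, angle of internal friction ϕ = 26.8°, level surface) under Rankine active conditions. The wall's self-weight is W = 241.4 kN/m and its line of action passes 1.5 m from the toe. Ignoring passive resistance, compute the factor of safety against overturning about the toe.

2.82

K_a = tan²(45° − 26.8°/2) = 0.3785.
P_a = ½K_aγH² = 0.5×0.3785×19.6×4.7² = 81.93 kN/m, acting at H/3 = 1.567 m above the base.
Overturning moment M_o = P_a × H/3 = 81.93 × 1.567 = 128.4.
Resisting moment M_r = W × 1.5 = 241.4 × 1.5 = 362.1.
FS_overturning = M_r/M_o = 362.1/128.4 = 2.821.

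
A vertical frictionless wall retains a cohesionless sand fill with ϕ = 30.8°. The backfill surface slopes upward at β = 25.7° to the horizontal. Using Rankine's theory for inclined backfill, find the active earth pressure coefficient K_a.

K_a = cos β · (cos β − √(cos²β − cos²φ)) / (cos β + √(cos²β − cos²φ)).
cos β = 0.9011, cos φ = 0.8590, √(cos²β − cos²φ) = 0.2723.
K_a = 0.9011 × (0.9011 − 0.2723)/(0.9011 + 0.2723) = 0.4829.

0.483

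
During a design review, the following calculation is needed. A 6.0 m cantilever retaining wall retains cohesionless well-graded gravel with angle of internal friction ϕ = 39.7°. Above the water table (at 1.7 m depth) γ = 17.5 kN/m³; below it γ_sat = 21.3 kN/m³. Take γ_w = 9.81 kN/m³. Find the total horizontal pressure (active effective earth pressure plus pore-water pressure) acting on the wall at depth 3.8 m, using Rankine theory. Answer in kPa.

32.5 kPa

K_a = (1 − sin φ)/(1 + sin φ) = 0.2204.
γ' = 21.3 − 9.81 = 11.49 kN/m³.
Effective vertical stress at 3.8 m: σ'_v = 17.5×1.7 + 11.49×2.10 = 53.88 kPa.
σ'_h = K_a σ'_v = 0.2204 × 53.88 = 11.88 kPa; u = γ_w × 2.10 = 20.60 kPa.
Total σ_h = 11.88 + 20.60 = 32.48 kPa.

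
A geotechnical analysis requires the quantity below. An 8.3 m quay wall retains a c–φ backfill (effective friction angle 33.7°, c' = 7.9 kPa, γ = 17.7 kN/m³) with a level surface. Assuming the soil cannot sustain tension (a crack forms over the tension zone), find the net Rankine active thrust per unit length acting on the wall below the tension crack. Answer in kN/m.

111 kN/m

K_a = 0.2863; √K_a = 0.5351.
Tension-crack depth z_c = 2c/(γ√K_a) = 2×7.9/(17.7×0.5351) = 1.668 m.
σ_a at base = K_a γ H − 2c√K_a = 0.2863×17.7×8.3 − 2×7.9×0.5351 = 33.61 kPa.
P_a = ½ × 33.61 × (H − z_c) = 0.5×33.61×6.632 = 111.4 kN/m.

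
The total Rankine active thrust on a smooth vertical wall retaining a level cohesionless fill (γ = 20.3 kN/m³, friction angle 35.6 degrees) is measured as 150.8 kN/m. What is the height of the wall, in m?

K_a = 0.2641. P_a = ½ K_a γ H² ⇒ H = √(2P_a/(K_a γ)).
H = √(2×150.8/(0.2641×20.3)) = 7.500 m.

7.50 m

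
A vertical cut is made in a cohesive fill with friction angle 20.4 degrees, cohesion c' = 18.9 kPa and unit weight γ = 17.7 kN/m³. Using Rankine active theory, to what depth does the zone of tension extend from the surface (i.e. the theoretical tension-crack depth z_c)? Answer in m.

K_a = tan²(45° − 20.4°/2) = 0.4831; √K_a = 0.6950.
The active pressure is zero where K_a γ z = 2c√K_a, so z_c = 2c/(γ√K_a) = 2×18.9/(17.7×0.6950) = 3.073 m.

3.07 m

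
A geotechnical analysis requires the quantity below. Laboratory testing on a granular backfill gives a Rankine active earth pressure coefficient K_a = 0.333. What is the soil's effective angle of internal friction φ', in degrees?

K_a = tan²(45° − φ/2) ⇒ 45° − φ/2 = arctan(√0.333) = 29.99°.
φ = 2(45° − 29.99°) = 30.02°.

30.0°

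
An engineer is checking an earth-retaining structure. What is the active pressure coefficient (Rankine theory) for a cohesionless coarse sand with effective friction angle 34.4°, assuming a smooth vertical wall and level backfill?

0.278

K_a = tan²(45° − φ/2) = tan²(27.80°) = 0.2780.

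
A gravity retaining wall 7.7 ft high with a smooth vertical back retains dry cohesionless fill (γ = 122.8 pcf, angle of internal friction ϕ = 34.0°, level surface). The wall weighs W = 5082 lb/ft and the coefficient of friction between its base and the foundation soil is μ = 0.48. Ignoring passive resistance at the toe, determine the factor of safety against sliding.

K_a = tan²(45° − 34.0°/2) = 0.2827.
P_a = ½K_aγH² = 0.5×0.2827×122.8×7.7² = 1029 lb/ft, acting at H/3 = 2.567 ft above the base.
FS_sliding = μW / P_a = 0.48×5082 / 1029 = 2.370.

2.37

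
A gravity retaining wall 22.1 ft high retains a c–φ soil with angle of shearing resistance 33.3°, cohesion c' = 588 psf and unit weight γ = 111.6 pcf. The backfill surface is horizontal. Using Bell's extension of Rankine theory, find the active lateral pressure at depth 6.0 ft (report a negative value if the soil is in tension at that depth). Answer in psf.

-440 psf

K_a = (1 − sin φ)/(1 + sin φ) = 0.2911.
σ_a = K_a γ z − 2c√K_a = 0.2911×111.6×6.0 − 2×588×0.5396 = -439.6 psf.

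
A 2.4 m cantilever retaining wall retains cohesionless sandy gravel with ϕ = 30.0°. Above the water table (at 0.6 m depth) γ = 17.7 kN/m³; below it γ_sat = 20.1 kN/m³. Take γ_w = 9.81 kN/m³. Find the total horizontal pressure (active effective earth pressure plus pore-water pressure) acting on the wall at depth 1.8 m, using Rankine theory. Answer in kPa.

19.4 kPa

K_a = (1 − sin φ)/(1 + sin φ) = 0.3333.
γ' = 20.1 − 9.81 = 10.29 kN/m³.
Effective vertical stress at 1.8 m: σ'_v = 17.7×0.6 + 10.29×1.20 = 22.97 kPa.
σ'_h = K_a σ'_v = 0.3333 × 22.97 = 7.656 kPa; u = γ_w × 1.20 = 11.77 kPa.
Total σ_h = 7.656 + 11.77 = 19.43 kPa.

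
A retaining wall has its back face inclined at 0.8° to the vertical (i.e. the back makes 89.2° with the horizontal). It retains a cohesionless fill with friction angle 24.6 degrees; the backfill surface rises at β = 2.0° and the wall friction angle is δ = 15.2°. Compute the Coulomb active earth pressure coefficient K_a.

0.384

K_a = sin²(α+φ) / [sin²α · sin(α−δ) · (1 + √{sin(φ+δ)sin(φ−β) / (sin(α−δ)sin(α+β))})²].
With α = 89.2°, φ = 24.6°, δ = 15.2°, β = 2.0°: K_a = 0.3841.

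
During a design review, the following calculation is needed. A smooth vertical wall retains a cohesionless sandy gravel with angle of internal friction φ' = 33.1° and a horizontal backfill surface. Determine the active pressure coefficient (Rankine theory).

K_a = tan²(45° − φ/2) = tan²(28.45°) = 0.2936.

0.294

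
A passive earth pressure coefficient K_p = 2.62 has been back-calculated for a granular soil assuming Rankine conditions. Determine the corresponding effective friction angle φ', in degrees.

26.6°

K_p = (1+sin φ)/(1−sin φ) ⇒ sin φ = (K_p − 1)/(K_p + 1) = 0.4475.
φ = arcsin(0.4475) = 26.58°.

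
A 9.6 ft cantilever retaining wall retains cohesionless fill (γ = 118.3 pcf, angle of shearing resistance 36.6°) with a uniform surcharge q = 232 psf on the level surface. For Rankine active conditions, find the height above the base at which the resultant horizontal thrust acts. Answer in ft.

3.66 ft

K_a = 0.2530.
Triangular part P₁ = ½K_aγH² = 1379 at H/3 = 3.200 ft; rectangular part P₂ = K_a q H = 563.4 at H/2 = 4.800 ft.
ȳ = (P₁·3.200 + P₂·4.800)/(P₁+P₂) = 3.664 ft.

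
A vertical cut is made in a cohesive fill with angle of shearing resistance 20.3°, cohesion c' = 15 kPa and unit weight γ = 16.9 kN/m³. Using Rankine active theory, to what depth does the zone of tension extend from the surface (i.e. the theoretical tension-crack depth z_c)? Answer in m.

2.55 m

K_a = tan²(45° − 20.3°/2) = 0.4849; √K_a = 0.6963.
The active pressure is zero where K_a γ z = 2c√K_a, so z_c = 2c/(γ√K_a) = 2×15/(16.9×0.6963) = 2.549 m.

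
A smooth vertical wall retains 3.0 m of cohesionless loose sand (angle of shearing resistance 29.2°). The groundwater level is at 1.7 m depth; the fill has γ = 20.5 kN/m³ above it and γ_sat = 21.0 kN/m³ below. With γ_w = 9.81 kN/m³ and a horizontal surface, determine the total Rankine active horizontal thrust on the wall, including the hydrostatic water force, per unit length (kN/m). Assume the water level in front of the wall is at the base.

K_a = tan²(45° − φ/2) = 0.3442.
γ' = 21.0 − 9.81 = 11.19 kN/m³. Depth below WT = 1.3 m.
σ'_h at WT = K_a γ d_w = 12.00 kPa; at base = 12.00 + K_a γ' × 1.3 = 17.00 kPa.
P₁ (0–1.7 m) = ½×12.00×1.7 = 10.20. P₂ (1.7–3.0 m) = ½(12.00+17.00)×1.3 = 18.85.
P_w = ½ γ_w h₂² = 0.5×9.81×1.3² = 8.289. Total = 10.20+18.85+8.289 = 37.34 kN/m.

37.3 kN/m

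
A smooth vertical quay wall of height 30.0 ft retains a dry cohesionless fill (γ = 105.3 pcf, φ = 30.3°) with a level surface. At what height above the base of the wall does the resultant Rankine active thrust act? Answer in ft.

K_a = 0.3293.
The pressure distribution is triangular, so the resultant acts at H/3 above the base = 30.0/3 = 10.00 ft.

10.0 ft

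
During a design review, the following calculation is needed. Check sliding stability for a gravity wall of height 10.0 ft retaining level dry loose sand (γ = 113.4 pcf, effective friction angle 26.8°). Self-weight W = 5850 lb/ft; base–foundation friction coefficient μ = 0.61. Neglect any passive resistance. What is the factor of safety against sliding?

1.66

K_a = tan²(45° − 26.8°/2) = 0.3785.
P_a = ½K_aγH² = 0.5×0.3785×113.4×10.0² = 2146 lb/ft, acting at H/3 = 3.333 ft above the base.
FS_sliding = μW / P_a = 0.61×5850 / 2146 = 1.663.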